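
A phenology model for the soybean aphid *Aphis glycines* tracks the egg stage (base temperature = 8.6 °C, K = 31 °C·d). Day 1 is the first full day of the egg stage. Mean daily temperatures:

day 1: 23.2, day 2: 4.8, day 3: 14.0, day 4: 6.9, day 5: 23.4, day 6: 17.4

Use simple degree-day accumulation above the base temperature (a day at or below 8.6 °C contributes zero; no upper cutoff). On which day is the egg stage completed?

Daily DD above 8.6 °C: 14.6, 0.0, 5.4, 0.0, 14.8, 8.8.
Cumulative: 14.6, 14.6, 20.0, 20.0, 34.8, 43.6.
The total first reaches 31 DD on day 5.

day 5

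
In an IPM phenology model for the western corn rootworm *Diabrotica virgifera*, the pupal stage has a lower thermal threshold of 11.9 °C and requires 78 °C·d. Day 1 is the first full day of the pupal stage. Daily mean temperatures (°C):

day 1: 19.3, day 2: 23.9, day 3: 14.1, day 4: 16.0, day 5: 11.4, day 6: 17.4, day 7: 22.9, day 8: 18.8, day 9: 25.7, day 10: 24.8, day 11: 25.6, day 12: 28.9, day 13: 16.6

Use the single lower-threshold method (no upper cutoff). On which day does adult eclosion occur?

Daily DD above 11.9 °C: 7.4, 12.0, 2.2, 4.1, 0.0, 5.5, 11.0, 6.9, 13.8, 12.9, 13.7, 17.0, 4.7.
Cumulative: 7.4, 19.4, 21.6, 25.7, 25.7, 31.2, 42.2, 49.1, 62.9, 75.8, 89.5, 106.5, 111.2.
The total first reaches 78 DD on day 11.

day 11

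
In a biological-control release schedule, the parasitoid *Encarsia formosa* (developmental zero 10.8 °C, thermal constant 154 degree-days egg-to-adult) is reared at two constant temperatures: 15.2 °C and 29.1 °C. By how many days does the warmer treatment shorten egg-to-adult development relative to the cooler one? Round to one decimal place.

26.6 days

At 15.2 °C: 154 / (15.2 − 10.8) = 154 / 4.4 = 35.000 d.
At 29.1 °C: 154 / (29.1 − 10.8) = 154 / 18.3 = 8.415 d.
Difference = |35.000 − 8.415| = 26.585 ≈ 26.6 days.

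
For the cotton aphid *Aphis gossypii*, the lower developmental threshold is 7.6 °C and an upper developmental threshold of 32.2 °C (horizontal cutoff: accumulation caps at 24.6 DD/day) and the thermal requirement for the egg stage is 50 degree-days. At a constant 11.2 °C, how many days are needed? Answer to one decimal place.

13.9 days

Daily accumulation = 11.2 − 7.6 = 3.6 DD/day.
Duration = 50 / 3.6 = 13.889 ≈ 13.9 days.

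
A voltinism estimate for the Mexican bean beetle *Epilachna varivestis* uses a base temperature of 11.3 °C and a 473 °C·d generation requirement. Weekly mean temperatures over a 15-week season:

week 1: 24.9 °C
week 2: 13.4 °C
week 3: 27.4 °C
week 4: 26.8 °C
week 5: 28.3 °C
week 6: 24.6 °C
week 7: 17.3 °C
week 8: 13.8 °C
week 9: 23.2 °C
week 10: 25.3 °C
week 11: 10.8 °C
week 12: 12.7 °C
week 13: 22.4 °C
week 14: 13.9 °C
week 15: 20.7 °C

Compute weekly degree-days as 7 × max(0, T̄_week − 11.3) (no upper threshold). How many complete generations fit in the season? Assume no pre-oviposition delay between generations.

2 generations

Weekly DD (7 × max(0, T̄ − 11.3)): 95.2, 14.7, 112.7, 108.5, 119.0, 93.1, 42.0, 17.5, 83.3, 98.0, 0.0, 9.8, 77.7, 18.2, 65.8.
Season total = 955.5 DD.
Complete generations = ⌊955.5 / 473⌋ = 2.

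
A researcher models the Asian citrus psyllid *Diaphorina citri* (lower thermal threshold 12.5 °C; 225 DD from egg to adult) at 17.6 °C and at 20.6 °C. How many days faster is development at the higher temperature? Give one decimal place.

16.3 days

At 17.6 °C: 225 / (17.6 − 12.5) = 225 / 5.1 = 44.118 d.
At 20.6 °C: 225 / (20.6 − 12.5) = 225 / 8.1 = 27.778 d.
Difference = |44.118 − 27.778| = 16.340 ≈ 16.3 days.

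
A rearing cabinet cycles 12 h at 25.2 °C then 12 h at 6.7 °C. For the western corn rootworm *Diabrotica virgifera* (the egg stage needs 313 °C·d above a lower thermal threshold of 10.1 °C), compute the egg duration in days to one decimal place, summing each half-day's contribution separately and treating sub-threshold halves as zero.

Day half: max(0, 25.2 − 10.1) × 0.5 = 15.1 × 0.5 = 7.55 DD.
Night half: max(0, 6.7 − 10.1) × 0.5 = 0.0 × 0.5 = 0.00 DD.
Per 24 h: 7.55 DD/day.
Duration = 313 / 7.55 = 41.457 ≈ 41.5 days.

41.5 days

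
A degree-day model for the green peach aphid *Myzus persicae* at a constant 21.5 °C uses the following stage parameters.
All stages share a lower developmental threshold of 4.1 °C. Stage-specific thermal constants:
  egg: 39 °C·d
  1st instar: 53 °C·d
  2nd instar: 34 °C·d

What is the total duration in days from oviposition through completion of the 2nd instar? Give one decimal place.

7.2 days

Daily accumulation at 21.5 °C = 21.5 − 4.1 = 17.4 DD/day.
Total K = 39 + 53 + 34 = 126 DD.
Total duration = 126 / 17.4 = 7.241 ≈ 7.2 days.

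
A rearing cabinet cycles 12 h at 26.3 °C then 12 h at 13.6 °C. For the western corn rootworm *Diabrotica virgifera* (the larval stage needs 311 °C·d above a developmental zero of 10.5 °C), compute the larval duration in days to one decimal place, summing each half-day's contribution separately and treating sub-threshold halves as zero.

Day half: max(0, 26.3 − 10.5) × 0.5 = 15.8 × 0.5 = 7.90 DD.
Night half: max(0, 13.6 − 10.5) × 0.5 = 3.1 × 0.5 = 1.55 DD.
Per 24 h: 9.45 DD/day.
Duration = 311 / 9.45 = 32.910 ≈ 32.9 days.

32.9 days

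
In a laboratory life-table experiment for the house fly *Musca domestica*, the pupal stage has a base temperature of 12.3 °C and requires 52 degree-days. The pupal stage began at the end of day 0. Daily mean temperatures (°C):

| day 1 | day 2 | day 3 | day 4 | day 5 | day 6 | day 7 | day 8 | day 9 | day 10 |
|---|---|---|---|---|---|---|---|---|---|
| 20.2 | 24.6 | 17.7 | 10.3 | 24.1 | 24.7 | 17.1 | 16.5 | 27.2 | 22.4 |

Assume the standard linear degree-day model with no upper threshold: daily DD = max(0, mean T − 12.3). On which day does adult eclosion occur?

day 7

Daily DD above 12.3 °C: 7.9, 12.3, 5.4, 0.0, 11.8, 12.4, 4.8, 4.2, 14.9, 10.1.
Cumulative: 7.9, 20.2, 25.6, 25.6, 37.4, 49.8, 54.6, 58.8, 73.7, 83.8.
The total first reaches 52 DD on day 7.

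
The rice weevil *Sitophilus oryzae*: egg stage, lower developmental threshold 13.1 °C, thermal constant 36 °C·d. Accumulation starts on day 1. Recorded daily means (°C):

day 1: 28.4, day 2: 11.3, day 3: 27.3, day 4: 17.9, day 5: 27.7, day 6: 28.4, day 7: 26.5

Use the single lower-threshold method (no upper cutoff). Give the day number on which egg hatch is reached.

Daily DD above 13.1 °C: 15.3, 0.0, 14.2, 4.8, 14.6, 15.3, 13.4.
Cumulative: 15.3, 15.3, 29.5, 34.3, 48.9, 64.2, 77.6.
The total first reaches 36 DD on day 5.

day 5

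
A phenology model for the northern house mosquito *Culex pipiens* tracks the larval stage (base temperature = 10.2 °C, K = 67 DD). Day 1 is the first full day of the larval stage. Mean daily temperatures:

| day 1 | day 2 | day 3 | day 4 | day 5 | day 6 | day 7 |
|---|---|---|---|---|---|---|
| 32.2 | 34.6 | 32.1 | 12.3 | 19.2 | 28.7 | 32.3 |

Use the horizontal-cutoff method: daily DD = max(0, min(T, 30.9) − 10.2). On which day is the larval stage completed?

day 5

Daily DD above 10.2 °C (capped at 20.7): 20.7, 20.7, 20.7, 2.1, 9.0, 18.5, 20.7.
Cumulative: 20.7, 41.4, 62.1, 64.2, 73.2, 91.7, 112.4.
The total first reaches 67 DD on day 5.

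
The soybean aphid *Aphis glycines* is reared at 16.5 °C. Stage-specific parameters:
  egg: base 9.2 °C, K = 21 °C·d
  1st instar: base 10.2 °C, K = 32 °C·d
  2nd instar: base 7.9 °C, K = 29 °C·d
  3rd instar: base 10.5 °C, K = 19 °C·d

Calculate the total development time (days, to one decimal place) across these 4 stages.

egg: 21 / (16.5 − 9.2) = 21 / 7.3 = 2.877 d.
1st instar: 32 / (16.5 − 10.2) = 32 / 6.3 = 5.079 d.
2nd instar: 29 / (16.5 − 7.9) = 29 / 8.6 = 3.372 d.
3rd instar: 19 / (16.5 − 10.5) = 19 / 6.0 = 3.167 d.
Sum = 14.495 ≈ 14.5 days.

14.5 days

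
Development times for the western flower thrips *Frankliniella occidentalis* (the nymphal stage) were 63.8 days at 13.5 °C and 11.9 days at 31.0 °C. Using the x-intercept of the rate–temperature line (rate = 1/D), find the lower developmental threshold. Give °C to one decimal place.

9.5 °C

Equal thermal constants: D₁(T₁ − T_b) = D₂(T₂ − T_b).
63.8·(13.5 − T_b) = 11.9·(31.0 − T_b)
T_b = (63.8·13.5 − 11.9·31.0) / (63.8 − 11.9) = 492.40 / 51.9 = 9.487 °C ≈ 9.5 °C.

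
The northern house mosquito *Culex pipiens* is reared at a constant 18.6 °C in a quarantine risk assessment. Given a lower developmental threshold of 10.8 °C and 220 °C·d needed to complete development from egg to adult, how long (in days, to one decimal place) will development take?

Daily accumulation = 18.6 − 10.8 = 7.8 DD/day.
Duration = 220 / 7.8 = 28.205 ≈ 28.2 days.

28.2 days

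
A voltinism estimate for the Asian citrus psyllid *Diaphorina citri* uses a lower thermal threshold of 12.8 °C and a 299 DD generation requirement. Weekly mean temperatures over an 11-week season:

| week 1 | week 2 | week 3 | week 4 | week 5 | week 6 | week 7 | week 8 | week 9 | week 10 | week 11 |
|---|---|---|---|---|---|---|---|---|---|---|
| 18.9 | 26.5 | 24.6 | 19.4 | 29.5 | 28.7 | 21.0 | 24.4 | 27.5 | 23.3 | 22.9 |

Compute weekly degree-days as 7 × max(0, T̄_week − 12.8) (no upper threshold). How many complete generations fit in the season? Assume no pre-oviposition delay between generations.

2 generations

Weekly DD (7 × max(0, T̄ − 12.8)): 42.7, 95.9, 82.6, 46.2, 116.9, 111.3, 57.4, 81.2, 102.9, 73.5, 70.7.
Season total = 881.3 DD.
Complete generations = ⌊881.3 / 299⌋ = 2.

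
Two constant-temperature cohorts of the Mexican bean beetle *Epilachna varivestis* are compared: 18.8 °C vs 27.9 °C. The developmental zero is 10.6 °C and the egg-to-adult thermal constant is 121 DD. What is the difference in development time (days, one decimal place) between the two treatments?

At 18.8 °C: 121 / (18.8 − 10.6) = 121 / 8.2 = 14.756 d.
At 27.9 °C: 121 / (27.9 − 10.6) = 121 / 17.3 = 6.994 d.
Difference = |14.756 − 6.994| = 7.762 ≈ 7.8 days.

7.8 days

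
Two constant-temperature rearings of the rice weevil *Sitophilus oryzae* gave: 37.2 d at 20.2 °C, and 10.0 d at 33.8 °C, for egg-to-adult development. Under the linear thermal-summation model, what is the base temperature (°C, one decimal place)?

Linear rate model ⇒ the product D·(T − T_b) is constant across temperatures.
37.2·(20.2 − T_b) = 10.0·(33.8 − T_b)
T_b = (37.2·20.2 − 10.0·33.8) / (37.2 − 10.0) = 413.44 / 27.2 = 15.200 °C ≈ 15.2 °C.

15.2 °C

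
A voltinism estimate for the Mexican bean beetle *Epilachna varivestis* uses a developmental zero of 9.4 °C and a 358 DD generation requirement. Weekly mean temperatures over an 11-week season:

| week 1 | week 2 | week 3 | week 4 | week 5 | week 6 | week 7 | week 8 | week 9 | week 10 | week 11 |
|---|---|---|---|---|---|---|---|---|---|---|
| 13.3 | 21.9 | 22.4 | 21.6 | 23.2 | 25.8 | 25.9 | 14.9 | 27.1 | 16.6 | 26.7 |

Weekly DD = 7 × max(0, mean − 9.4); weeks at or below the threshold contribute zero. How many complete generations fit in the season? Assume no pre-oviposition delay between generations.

2 generations

Weekly DD (7 × max(0, T̄ − 9.4)): 27.3, 87.5, 91.0, 85.4, 96.6, 114.8, 115.5, 38.5, 123.9, 50.4, 121.1.
Season total = 952.0 DD.
Complete generations = ⌊952.0 / 358⌋ = 2.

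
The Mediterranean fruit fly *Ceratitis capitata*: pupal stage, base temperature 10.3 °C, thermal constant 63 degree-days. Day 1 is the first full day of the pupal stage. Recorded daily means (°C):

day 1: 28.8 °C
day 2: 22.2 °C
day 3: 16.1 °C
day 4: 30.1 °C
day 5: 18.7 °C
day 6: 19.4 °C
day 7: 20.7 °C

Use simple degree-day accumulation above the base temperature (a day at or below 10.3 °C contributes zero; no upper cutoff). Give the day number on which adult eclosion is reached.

day 5

Daily DD above 10.3 °C: 18.5, 11.9, 5.8, 19.8, 8.4, 9.1, 10.4.
Cumulative: 18.5, 30.4, 36.2, 56.0, 64.4, 73.5, 83.9.
The total first reaches 63 DD on day 5.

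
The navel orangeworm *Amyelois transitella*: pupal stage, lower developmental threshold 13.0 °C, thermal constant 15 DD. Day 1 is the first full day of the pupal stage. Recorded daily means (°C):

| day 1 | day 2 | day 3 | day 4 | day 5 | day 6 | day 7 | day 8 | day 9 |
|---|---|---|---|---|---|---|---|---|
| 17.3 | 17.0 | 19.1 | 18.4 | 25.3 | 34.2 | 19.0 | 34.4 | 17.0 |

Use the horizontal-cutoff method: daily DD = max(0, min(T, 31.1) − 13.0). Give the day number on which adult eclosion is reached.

day 4

Daily DD above 13.0 °C (capped at 18.1): 4.3, 4.0, 6.1, 5.4, 12.3, 18.1, 6.0, 18.1, 4.0.
Cumulative: 4.3, 8.3, 14.4, 19.8, 32.1, 50.2, 56.2, 74.3, 78.3.
The total first reaches 15 DD on day 4.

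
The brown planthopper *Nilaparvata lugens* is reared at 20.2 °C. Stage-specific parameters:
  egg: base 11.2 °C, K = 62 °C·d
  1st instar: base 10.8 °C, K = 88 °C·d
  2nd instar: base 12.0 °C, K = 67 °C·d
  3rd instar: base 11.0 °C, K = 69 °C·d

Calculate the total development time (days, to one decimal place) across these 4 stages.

egg: 62 / (20.2 − 11.2) = 62 / 9.0 = 6.889 d.
1st instar: 88 / (20.2 − 10.8) = 88 / 9.4 = 9.362 d.
2nd instar: 67 / (20.2 − 12.0) = 67 / 8.2 = 8.171 d.
3rd instar: 69 / (20.2 − 11.0) = 69 / 9.2 = 7.500 d.
Sum = 31.921 ≈ 31.9 days.

31.9 days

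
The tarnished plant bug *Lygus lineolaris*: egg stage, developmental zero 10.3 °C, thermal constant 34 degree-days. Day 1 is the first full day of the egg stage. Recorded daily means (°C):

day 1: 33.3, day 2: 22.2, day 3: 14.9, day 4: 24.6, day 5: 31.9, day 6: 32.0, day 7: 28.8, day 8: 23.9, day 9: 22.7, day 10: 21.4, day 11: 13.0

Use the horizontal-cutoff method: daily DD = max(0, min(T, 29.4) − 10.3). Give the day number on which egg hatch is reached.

Daily DD above 10.3 °C (capped at 19.1): 19.1, 11.9, 4.6, 14.3, 19.1, 19.1, 18.5, 13.6, 12.4, 11.1, 2.7.
Cumulative: 19.1, 31.0, 35.6, 49.9, 69.0, 88.1, 106.6, 120.2, 132.6, 143.7, 146.4.
The total first reaches 34 DD on day 3.

day 3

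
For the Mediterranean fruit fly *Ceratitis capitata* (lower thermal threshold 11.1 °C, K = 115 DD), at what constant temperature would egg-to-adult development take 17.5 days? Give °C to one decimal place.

17.7 °C

Required daily accumulation = 115 / 17.5 = 6.571 DD/day.
T = T_base + 6.571 = 11.1 + 6.571 = 17.671 ≈ 17.7 °C.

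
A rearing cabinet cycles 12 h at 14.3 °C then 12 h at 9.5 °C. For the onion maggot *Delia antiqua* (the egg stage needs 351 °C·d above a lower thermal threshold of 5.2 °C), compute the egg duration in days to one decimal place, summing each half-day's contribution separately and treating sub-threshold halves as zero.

Day half: max(0, 14.3 − 5.2) × 0.5 = 9.1 × 0.5 = 4.55 DD.
Night half: max(0, 9.5 − 5.2) × 0.5 = 4.3 × 0.5 = 2.15 DD.
Per 24 h: 6.70 DD/day.
Duration = 351 / 6.70 = 52.388 ≈ 52.4 days.

52.4 days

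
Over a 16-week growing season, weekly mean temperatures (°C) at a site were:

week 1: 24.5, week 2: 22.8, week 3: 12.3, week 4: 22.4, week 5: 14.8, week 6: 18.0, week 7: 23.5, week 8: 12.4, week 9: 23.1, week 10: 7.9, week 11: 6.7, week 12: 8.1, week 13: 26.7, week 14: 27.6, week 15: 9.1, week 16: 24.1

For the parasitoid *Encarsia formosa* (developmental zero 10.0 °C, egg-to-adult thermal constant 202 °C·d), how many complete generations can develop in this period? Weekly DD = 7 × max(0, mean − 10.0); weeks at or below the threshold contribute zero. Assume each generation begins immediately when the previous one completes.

4 generations

Weekly DD (7 × max(0, T̄ − 10.0)): 101.5, 89.6, 16.1, 86.8, 33.6, 56.0, 94.5, 16.8, 91.7, 0.0, 0.0, 0.0, 116.9, 123.2, 0.0, 98.7.
Season total = 925.4 DD.
Complete generations = ⌊925.4 / 202⌋ = 4.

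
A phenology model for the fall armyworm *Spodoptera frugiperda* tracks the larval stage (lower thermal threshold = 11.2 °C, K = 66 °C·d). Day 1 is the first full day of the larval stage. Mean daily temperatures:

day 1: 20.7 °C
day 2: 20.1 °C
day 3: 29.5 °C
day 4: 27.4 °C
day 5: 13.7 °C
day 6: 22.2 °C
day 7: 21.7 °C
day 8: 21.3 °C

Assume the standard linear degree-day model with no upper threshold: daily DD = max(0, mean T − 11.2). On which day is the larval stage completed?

Daily DD above 11.2 °C: 9.5, 8.9, 18.3, 16.2, 2.5, 11.0, 10.5, 10.1.
Cumulative: 9.5, 18.4, 36.7, 52.9, 55.4, 66.4, 76.9, 87.0.
The total first reaches 66 DD on day 6.

day 6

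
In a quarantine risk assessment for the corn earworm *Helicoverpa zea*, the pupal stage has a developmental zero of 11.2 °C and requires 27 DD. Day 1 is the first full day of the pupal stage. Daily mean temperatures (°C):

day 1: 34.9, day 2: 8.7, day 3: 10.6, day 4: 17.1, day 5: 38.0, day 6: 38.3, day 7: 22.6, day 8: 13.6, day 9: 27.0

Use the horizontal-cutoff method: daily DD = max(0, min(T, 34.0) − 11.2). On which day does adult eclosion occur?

day 4

Daily DD above 11.2 °C (capped at 22.8): 22.8, 0.0, 0.0, 5.9, 22.8, 22.8, 11.4, 2.4, 15.8.
Cumulative: 22.8, 22.8, 22.8, 28.7, 51.5, 74.3, 85.7, 88.1, 103.9.
The total first reaches 27 DD on day 4.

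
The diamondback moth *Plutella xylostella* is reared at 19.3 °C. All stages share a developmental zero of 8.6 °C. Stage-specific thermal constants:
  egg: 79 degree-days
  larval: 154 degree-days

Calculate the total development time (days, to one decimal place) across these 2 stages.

21.8 days

Daily accumulation at 19.3 °C = 19.3 − 8.6 = 10.7 DD/day.
Total K = 79 + 154 = 233 DD.
Total duration = 233 / 10.7 = 21.776 ≈ 21.8 days.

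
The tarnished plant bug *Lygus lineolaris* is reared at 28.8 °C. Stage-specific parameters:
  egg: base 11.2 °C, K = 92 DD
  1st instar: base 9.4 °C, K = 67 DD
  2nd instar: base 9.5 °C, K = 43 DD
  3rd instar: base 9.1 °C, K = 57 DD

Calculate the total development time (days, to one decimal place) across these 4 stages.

egg: 92 / (28.8 − 11.2) = 92 / 17.6 = 5.227 d.
1st instar: 67 / (28.8 − 9.4) = 67 / 19.4 = 3.454 d.
2nd instar: 43 / (28.8 − 9.5) = 43 / 19.3 = 2.228 d.
3rd instar: 57 / (28.8 − 9.1) = 57 / 19.7 = 2.893 d.
Sum = 13.802 ≈ 13.8 days.

13.8 days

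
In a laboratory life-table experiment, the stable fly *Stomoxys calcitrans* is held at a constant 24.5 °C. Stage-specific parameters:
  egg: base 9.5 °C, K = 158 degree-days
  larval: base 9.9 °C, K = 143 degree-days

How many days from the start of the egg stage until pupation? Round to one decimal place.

egg: 158 / (24.5 − 9.5) = 158 / 15.0 = 10.533 d.
larval: 143 / (24.5 − 9.9) = 143 / 14.6 = 9.795 d.
Sum = 20.328 ≈ 20.3 days.

20.3 days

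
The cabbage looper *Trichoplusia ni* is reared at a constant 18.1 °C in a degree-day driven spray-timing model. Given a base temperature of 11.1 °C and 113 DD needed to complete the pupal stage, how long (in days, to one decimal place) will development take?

Daily accumulation = 18.1 − 11.1 = 7.0 DD/day.
Duration = 113 / 7.0 = 16.143 ≈ 16.1 days.

16.1 days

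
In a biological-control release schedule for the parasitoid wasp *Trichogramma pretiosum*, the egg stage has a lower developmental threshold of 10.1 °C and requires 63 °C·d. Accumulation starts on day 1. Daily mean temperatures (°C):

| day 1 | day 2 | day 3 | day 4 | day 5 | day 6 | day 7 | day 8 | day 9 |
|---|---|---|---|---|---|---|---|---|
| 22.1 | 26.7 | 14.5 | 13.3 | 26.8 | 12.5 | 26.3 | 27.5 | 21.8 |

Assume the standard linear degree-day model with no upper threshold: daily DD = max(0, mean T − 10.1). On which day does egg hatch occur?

day 7

Daily DD above 10.1 °C: 12.0, 16.6, 4.4, 3.2, 16.7, 2.4, 16.2, 17.4, 11.7.
Cumulative: 12.0, 28.6, 33.0, 36.2, 52.9, 55.3, 71.5, 88.9, 100.6.
The total first reaches 63 DD on day 7.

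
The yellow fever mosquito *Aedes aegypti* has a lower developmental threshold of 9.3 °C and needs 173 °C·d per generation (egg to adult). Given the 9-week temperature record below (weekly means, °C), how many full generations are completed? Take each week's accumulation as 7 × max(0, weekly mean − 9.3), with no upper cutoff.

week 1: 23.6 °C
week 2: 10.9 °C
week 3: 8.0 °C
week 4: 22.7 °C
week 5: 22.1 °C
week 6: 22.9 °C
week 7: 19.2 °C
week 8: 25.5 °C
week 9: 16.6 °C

3 generations

Weekly DD (7 × max(0, T̄ − 9.3)): 100.1, 11.2, 0.0, 93.8, 89.6, 95.2, 69.3, 113.4, 51.1.
Season total = 623.7 DD.
Complete generations = ⌊623.7 / 173⌋ = 3.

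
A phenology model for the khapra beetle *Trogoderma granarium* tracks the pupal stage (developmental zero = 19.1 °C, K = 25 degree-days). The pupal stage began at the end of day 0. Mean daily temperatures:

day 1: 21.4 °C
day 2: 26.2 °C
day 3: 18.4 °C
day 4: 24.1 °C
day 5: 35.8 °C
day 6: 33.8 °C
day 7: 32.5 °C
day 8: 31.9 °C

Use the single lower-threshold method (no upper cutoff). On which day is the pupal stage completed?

Daily DD above 19.1 °C: 2.3, 7.1, 0.0, 5.0, 16.7, 14.7, 13.4, 12.8.
Cumulative: 2.3, 9.4, 9.4, 14.4, 31.1, 45.8, 59.2, 72.0.
The total first reaches 25 DD on day 5.

day 5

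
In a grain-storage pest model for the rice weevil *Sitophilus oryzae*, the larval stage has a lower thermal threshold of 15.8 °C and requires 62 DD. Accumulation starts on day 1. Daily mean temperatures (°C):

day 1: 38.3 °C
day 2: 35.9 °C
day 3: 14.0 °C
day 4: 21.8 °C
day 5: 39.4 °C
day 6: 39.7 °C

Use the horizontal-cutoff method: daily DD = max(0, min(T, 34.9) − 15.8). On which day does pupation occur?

day 5

Daily DD above 15.8 °C (capped at 19.1): 19.1, 19.1, 0.0, 6.0, 19.1, 19.1.
Cumulative: 19.1, 38.2, 38.2, 44.2, 63.3, 82.4.
The total first reaches 62 DD on day 5.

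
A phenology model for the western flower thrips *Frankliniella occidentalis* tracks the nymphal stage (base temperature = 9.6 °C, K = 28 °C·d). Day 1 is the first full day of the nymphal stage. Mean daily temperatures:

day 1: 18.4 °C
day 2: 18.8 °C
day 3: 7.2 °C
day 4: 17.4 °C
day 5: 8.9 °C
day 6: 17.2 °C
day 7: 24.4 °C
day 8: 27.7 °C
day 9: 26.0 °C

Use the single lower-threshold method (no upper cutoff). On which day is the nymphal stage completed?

Daily DD above 9.6 °C: 8.8, 9.2, 0.0, 7.8, 0.0, 7.6, 14.8, 18.1, 16.4.
Cumulative: 8.8, 18.0, 18.0, 25.8, 25.8, 33.4, 48.2, 66.3, 82.7.
The total first reaches 28 DD on day 6.

day 6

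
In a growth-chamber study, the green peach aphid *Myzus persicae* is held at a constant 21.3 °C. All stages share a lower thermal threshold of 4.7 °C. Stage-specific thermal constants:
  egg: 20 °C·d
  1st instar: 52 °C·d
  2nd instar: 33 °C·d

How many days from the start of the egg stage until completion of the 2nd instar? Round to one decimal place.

6.3 days

Daily accumulation at 21.3 °C = 21.3 − 4.7 = 16.6 DD/day.
Total K = 20 + 52 + 33 = 105 DD.
Total duration = 105 / 16.6 = 6.325 ≈ 6.3 days.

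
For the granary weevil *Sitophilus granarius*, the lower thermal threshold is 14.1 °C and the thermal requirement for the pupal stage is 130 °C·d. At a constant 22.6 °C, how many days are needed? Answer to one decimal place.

Daily accumulation = 22.6 − 14.1 = 8.5 DD/day.
Duration = 130 / 8.5 = 15.294 ≈ 15.3 days.

15.3 days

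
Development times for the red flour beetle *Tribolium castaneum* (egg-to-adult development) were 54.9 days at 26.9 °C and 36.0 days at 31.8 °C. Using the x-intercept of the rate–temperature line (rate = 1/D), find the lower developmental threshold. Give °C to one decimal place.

Under the model K = D·(T − T_b), so D₁·(T₁ − T_b) = D₂·(T₂ − T_b).
54.9·(26.9 − T_b) = 36.0·(31.8 − T_b)
T_b = (54.9·26.9 − 36.0·31.8) / (54.9 − 36.0) = 332.01 / 18.9 = 17.567 °C ≈ 17.6 °C.

17.6 °C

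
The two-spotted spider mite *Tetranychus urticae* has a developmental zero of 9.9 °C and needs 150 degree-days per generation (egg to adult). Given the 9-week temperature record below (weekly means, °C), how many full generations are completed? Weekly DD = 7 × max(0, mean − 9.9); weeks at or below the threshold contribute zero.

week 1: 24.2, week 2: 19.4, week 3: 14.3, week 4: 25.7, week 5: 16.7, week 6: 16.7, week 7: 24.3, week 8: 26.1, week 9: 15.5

Weekly DD (7 × max(0, T̄ − 9.9)): 100.1, 66.5, 30.8, 110.6, 47.6, 47.6, 100.8, 113.4, 39.2.
Season total = 656.6 DD.
Complete generations = ⌊656.6 / 150⌋ = 4.

4 generations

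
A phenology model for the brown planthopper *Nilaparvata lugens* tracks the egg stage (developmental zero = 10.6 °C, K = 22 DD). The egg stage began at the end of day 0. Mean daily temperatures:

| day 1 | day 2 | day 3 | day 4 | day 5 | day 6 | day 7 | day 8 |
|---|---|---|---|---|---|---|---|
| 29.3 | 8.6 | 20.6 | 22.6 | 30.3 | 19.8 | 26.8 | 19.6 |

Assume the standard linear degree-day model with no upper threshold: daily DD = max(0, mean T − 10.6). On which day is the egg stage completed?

Daily DD above 10.6 °C: 18.7, 0.0, 10.0, 12.0, 19.7, 9.2, 16.2, 9.0.
Cumulative: 18.7, 18.7, 28.7, 40.7, 60.4, 69.6, 85.8, 94.8.
The total first reaches 22 DD on day 3.

day 3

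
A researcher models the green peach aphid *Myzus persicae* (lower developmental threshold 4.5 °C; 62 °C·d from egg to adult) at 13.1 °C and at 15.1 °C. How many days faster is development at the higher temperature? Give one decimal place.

1.4 days

At 13.1 °C: 62 / (13.1 − 4.5) = 62 / 8.6 = 7.209 d.
At 15.1 °C: 62 / (15.1 − 4.5) = 62 / 10.6 = 5.849 d.
Difference = |7.209 − 5.849| = 1.360 ≈ 1.4 days.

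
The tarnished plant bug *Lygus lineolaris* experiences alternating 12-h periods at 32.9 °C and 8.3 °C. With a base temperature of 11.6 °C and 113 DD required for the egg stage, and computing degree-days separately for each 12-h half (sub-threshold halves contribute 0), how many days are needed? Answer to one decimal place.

10.6 days

Day half: max(0, 32.9 − 11.6) × 0.5 = 21.3 × 0.5 = 10.65 DD.
Night half: max(0, 8.3 − 11.6) × 0.5 = 0.0 × 0.5 = 0.00 DD.
Per 24 h: 10.65 DD/day.
Duration = 113 / 10.65 = 10.610 ≈ 10.6 days.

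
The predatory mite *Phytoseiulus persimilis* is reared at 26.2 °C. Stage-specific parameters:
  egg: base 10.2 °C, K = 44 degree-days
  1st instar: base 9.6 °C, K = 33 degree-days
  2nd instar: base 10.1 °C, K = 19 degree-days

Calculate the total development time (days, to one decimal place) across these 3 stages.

5.9 days

egg: 44 / (26.2 − 10.2) = 44 / 16.0 = 2.750 d.
1st instar: 33 / (26.2 − 9.6) = 33 / 16.6 = 1.988 d.
2nd instar: 19 / (26.2 − 10.1) = 19 / 16.1 = 1.180 d.
Sum = 5.918 ≈ 5.9 days.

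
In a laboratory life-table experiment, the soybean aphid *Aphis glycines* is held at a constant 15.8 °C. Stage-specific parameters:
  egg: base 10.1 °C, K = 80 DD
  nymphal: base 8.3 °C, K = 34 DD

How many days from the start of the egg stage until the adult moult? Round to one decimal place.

egg: 80 / (15.8 − 10.1) = 80 / 5.7 = 14.035 d.
nymphal: 34 / (15.8 − 8.3) = 34 / 7.5 = 4.533 d.
Sum = 18.568 ≈ 18.6 days.

18.6 days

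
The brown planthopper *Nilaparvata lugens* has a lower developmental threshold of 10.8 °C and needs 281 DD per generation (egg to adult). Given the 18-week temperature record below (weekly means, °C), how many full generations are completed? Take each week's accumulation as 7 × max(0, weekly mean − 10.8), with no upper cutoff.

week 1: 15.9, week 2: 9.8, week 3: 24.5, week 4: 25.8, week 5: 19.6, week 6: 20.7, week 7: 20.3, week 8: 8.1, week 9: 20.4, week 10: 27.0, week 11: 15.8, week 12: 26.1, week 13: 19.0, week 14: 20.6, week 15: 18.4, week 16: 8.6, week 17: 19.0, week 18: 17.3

3 generations

Weekly DD (7 × max(0, T̄ − 10.8)): 35.7, 0.0, 95.9, 105.0, 61.6, 69.3, 66.5, 0.0, 67.2, 113.4, 35.0, 107.1, 57.4, 68.6, 53.2, 0.0, 57.4, 45.5.
Season total = 1038.8 DD.
Complete generations = ⌊1038.8 / 281⌋ = 3.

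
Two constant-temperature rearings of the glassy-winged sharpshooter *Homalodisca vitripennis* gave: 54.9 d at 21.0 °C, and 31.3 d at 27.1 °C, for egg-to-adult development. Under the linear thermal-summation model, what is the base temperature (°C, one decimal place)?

12.9 °C

Linear rate model ⇒ the product D·(T − T_b) is constant across temperatures.
54.9·(21.0 − T_b) = 31.3·(27.1 − T_b)
T_b = (54.9·21.0 − 31.3·27.1) / (54.9 − 31.3) = 304.67 / 23.6 = 12.910 °C ≈ 12.9 °C.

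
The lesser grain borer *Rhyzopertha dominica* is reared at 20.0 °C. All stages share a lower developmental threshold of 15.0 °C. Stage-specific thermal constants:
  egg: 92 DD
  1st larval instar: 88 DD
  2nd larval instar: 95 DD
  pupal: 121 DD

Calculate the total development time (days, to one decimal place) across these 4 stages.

79.2 days

Daily accumulation at 20.0 °C = 20.0 − 15.0 = 5.0 DD/day.
Total K = 92 + 88 + 95 + 121 = 396 DD.
Total duration = 396 / 5.0 = 79.200 ≈ 79.2 days.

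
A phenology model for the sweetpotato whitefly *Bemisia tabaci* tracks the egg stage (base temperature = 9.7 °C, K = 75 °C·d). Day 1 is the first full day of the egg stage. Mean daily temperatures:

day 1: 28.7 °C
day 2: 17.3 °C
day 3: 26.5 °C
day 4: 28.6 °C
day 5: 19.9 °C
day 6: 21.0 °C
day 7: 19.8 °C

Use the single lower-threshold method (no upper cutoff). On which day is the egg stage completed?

Daily DD above 9.7 °C: 19.0, 7.6, 16.8, 18.9, 10.2, 11.3, 10.1.
Cumulative: 19.0, 26.6, 43.4, 62.3, 72.5, 83.8, 93.9.
The total first reaches 75 DD on day 6.

day 6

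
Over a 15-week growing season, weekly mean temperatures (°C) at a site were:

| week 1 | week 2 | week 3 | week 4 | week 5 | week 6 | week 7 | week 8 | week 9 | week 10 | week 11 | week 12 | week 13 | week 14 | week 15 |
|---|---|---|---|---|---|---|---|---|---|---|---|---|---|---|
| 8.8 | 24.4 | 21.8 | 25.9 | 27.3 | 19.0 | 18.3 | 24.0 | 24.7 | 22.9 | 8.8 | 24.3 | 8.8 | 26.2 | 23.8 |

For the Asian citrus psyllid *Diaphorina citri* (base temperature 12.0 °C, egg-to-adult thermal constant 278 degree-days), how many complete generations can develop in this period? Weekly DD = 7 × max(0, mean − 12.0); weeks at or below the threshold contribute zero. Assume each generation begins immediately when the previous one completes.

Weekly DD (7 × max(0, T̄ − 12.0)): 0.0, 86.8, 68.6, 97.3, 107.1, 49.0, 44.1, 84.0, 88.9, 76.3, 0.0, 86.1, 0.0, 99.4, 82.6.
Season total = 970.2 DD.
Complete generations = ⌊970.2 / 278⌋ = 3.

3 generations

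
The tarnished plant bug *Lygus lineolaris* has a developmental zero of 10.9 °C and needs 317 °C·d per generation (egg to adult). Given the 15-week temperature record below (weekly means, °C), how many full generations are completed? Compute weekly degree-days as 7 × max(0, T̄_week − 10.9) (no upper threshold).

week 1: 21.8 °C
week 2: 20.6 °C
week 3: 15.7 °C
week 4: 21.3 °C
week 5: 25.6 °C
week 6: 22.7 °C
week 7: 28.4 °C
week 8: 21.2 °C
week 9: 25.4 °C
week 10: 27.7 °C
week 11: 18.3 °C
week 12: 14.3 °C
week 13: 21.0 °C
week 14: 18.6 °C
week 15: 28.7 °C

Weekly DD (7 × max(0, T̄ − 10.9)): 76.3, 67.9, 33.6, 72.8, 102.9, 82.6, 122.5, 72.1, 101.5, 117.6, 51.8, 23.8, 70.7, 53.9, 124.6.
Season total = 1174.6 DD.
Complete generations = ⌊1174.6 / 317⌋ = 3.

3 generations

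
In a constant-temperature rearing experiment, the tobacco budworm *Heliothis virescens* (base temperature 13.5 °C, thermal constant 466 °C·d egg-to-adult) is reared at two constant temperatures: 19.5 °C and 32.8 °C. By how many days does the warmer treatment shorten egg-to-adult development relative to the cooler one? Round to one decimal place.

53.5 days

At 19.5 °C: 466 / (19.5 − 13.5) = 466 / 6.0 = 77.667 d.
At 32.8 °C: 466 / (32.8 − 13.5) = 466 / 19.3 = 24.145 d.
Difference = |77.667 − 24.145| = 53.522 ≈ 53.5 days.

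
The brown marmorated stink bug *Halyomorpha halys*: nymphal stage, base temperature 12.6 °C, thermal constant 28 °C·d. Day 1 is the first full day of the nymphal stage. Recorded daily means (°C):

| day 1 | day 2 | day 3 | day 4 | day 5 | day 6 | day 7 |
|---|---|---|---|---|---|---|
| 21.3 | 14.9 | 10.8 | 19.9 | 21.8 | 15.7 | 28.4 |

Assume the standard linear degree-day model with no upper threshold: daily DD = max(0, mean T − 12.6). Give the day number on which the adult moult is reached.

day 6

Daily DD above 12.6 °C: 8.7, 2.3, 0.0, 7.3, 9.2, 3.1, 15.8.
Cumulative: 8.7, 11.0, 11.0, 18.3, 27.5, 30.6, 46.4.
The total first reaches 28 DD on day 6.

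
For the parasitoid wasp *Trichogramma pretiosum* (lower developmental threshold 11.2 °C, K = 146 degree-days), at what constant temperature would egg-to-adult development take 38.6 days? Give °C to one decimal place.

15.0 °C

Required daily accumulation = 146 / 38.6 = 3.782 DD/day.
T = T_base + 3.782 = 11.2 + 3.782 = 14.982 ≈ 15.0 °C.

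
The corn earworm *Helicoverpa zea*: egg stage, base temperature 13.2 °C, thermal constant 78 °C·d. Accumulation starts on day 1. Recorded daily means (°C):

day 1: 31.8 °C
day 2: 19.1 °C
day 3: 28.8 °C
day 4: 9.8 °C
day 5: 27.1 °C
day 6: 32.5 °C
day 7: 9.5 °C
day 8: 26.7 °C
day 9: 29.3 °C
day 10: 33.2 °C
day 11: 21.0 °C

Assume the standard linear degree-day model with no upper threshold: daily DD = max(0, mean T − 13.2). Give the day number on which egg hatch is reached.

day 8

Daily DD above 13.2 °C: 18.6, 5.9, 15.6, 0.0, 13.9, 19.3, 0.0, 13.5, 16.1, 20.0, 7.8.
Cumulative: 18.6, 24.5, 40.1, 40.1, 54.0, 73.3, 73.3, 86.8, 102.9, 122.9, 130.7.
The total first reaches 78 DD on day 8.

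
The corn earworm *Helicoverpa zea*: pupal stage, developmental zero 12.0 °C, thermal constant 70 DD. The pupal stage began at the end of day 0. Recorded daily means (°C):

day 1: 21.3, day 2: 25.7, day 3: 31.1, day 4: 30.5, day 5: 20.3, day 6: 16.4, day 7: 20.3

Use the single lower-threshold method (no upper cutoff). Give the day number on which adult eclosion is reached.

Daily DD above 12.0 °C: 9.3, 13.7, 19.1, 18.5, 8.3, 4.4, 8.3.
Cumulative: 9.3, 23.0, 42.1, 60.6, 68.9, 73.3, 81.6.
The total first reaches 70 DD on day 6.

day 6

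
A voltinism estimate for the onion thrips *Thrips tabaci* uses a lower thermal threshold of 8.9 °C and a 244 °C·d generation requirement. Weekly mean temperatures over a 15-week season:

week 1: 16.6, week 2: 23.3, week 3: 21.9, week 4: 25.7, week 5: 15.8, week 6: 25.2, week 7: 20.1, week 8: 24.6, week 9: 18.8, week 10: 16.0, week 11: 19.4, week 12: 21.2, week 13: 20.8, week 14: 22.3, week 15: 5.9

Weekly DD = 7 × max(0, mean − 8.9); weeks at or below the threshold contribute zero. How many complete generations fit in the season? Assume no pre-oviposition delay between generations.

Weekly DD (7 × max(0, T̄ − 8.9)): 53.9, 100.8, 91.0, 117.6, 48.3, 114.1, 78.4, 109.9, 69.3, 49.7, 73.5, 86.1, 83.3, 93.8, 0.0.
Season total = 1169.7 DD.
Complete generations = ⌊1169.7 / 244⌋ = 4.

4 generations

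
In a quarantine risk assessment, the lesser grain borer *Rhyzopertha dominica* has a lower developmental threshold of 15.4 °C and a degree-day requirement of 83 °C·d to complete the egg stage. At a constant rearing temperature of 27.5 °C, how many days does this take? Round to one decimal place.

6.9 days

Daily accumulation = 27.5 − 15.4 = 12.1 DD/day.
Duration = 83 / 12.1 = 6.860 ≈ 6.9 days.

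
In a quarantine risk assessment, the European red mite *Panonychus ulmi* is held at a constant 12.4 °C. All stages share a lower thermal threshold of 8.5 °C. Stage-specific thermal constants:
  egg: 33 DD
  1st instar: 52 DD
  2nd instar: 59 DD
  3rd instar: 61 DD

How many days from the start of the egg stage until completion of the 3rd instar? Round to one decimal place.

Daily accumulation at 12.4 °C = 12.4 − 8.5 = 3.9 DD/day.
Total K = 33 + 52 + 59 + 61 = 205 DD.
Total duration = 205 / 3.9 = 52.564 ≈ 52.6 days.

52.6 days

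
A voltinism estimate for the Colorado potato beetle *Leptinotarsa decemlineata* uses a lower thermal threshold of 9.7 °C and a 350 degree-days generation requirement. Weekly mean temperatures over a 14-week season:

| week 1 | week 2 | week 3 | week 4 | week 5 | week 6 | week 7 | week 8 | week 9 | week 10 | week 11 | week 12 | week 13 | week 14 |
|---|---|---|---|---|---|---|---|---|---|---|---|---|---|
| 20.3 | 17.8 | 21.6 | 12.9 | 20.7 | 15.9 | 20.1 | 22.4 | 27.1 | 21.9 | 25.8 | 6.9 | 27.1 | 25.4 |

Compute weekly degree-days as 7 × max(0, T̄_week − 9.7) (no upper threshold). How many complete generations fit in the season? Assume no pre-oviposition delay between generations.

3 generations

Weekly DD (7 × max(0, T̄ − 9.7)): 74.2, 56.7, 83.3, 22.4, 77.0, 43.4, 72.8, 88.9, 121.8, 85.4, 112.7, 0.0, 121.8, 109.9.
Season total = 1070.3 DD.
Complete generations = ⌊1070.3 / 350⌋ = 3.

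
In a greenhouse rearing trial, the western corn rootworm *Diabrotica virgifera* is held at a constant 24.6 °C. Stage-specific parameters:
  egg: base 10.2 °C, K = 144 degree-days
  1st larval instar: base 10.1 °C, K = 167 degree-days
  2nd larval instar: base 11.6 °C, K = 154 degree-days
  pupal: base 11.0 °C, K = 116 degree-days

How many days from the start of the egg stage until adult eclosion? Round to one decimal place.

egg: 144 / (24.6 − 10.2) = 144 / 14.4 = 10.000 d.
1st larval instar: 167 / (24.6 − 10.1) = 167 / 14.5 = 11.517 d.
2nd larval instar: 154 / (24.6 − 11.6) = 154 / 13.0 = 11.846 d.
pupal: 116 / (24.6 − 11.0) = 116 / 13.6 = 8.529 d.
Sum = 41.893 ≈ 41.9 days.

41.9 days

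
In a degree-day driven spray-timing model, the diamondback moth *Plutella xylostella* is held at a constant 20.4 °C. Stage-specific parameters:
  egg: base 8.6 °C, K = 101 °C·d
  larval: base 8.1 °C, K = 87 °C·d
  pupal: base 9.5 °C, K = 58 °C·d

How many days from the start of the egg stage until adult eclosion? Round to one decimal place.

egg: 101 / (20.4 − 8.6) = 101 / 11.8 = 8.559 d.
larval: 87 / (20.4 − 8.1) = 87 / 12.3 = 7.073 d.
pupal: 58 / (20.4 − 9.5) = 58 / 10.9 = 5.321 d.
Sum = 20.954 ≈ 21.0 days.

21.0 days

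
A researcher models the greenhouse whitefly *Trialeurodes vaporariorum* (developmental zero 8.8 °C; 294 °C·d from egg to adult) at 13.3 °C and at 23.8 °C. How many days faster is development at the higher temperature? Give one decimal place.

At 13.3 °C: 294 / (13.3 − 8.8) = 294 / 4.5 = 65.333 d.
At 23.8 °C: 294 / (23.8 − 8.8) = 294 / 15.0 = 19.600 d.
Difference = |65.333 − 19.600| = 45.733 ≈ 45.7 days.

45.7 days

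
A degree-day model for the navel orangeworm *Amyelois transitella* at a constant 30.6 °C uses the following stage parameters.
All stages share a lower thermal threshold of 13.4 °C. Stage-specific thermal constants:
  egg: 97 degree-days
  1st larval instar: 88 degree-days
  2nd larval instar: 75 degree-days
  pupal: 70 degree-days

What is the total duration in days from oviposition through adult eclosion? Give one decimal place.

19.2 days

Daily accumulation at 30.6 °C = 30.6 − 13.4 = 17.2 DD/day.
Total K = 97 + 88 + 75 + 70 = 330 DD.
Total duration = 330 / 17.2 = 19.186 ≈ 19.2 days.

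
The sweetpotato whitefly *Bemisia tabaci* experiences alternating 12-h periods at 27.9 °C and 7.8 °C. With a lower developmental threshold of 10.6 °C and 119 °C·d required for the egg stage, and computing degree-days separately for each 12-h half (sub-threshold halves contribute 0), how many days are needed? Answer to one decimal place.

13.8 days

Day half: max(0, 27.9 − 10.6) × 0.5 = 17.3 × 0.5 = 8.65 DD.
Night half: max(0, 7.8 − 10.6) × 0.5 = 0.0 × 0.5 = 0.00 DD.
Per 24 h: 8.65 DD/day.
Duration = 119 / 8.65 = 13.757 ≈ 13.8 days.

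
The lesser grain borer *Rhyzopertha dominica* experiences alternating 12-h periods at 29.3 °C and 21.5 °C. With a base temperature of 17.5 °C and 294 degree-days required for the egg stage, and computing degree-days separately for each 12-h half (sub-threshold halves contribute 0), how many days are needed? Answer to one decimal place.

37.2 days

Day half: max(0, 29.3 − 17.5) × 0.5 = 11.8 × 0.5 = 5.90 DD.
Night half: max(0, 21.5 − 17.5) × 0.5 = 4.0 × 0.5 = 2.00 DD.
Per 24 h: 7.90 DD/day.
Duration = 294 / 7.90 = 37.215 ≈ 37.2 days.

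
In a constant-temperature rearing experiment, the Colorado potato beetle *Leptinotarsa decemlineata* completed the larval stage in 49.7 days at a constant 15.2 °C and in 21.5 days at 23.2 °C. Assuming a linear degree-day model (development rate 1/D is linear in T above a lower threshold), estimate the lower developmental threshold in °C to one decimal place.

Equal thermal constants: D₁(T₁ − T_b) = D₂(T₂ − T_b).
49.7·(15.2 − T_b) = 21.5·(23.2 − T_b)
T_b = (49.7·15.2 − 21.5·23.2) / (49.7 − 21.5) = 256.64 / 28.2 = 9.101 °C ≈ 9.1 °C.

9.1 °C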